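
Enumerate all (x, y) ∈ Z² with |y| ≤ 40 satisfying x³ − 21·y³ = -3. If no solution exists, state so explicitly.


The equation is x³ - 21y³ = -3. For fixed y, x³ = 21·y³ − 3, so a solution requires the RHS to be a perfect cube.
Strategy: iterate y from -40 to 40, compute RHS = 21·y³ − 3, and check whether it is a (positive or negative) perfect cube.
Check small values of y:
  y = 0: RHS = -3 is not a perfect cube.
  y = 1: RHS = 18 is not a perfect cube.
  y = -1: RHS = -24 is not a perfect cube.
  y = 2: RHS = 165 is not a perfect cube.
  y = -2: RHS = -171 is not a perfect cube.
  y = 3: RHS = 564 is not a perfect cube.
  y = -3: RHS = -570 is not a perfect cube.
Continuing the search up to |y| = 40 finds no solutions either.
No (x, y) in the scanned range satisfies the equation.

No integer solutions with |y| ≤ 40.


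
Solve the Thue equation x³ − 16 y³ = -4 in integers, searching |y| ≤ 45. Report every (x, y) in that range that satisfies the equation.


The equation is x³ - 16y³ = -4. For fixed y, x³ = 16·y³ − 4, so a solution requires the RHS to be a perfect cube.
Strategy: iterate y from -45 to 45, compute RHS = 16·y³ − 4, and check whether it is a (positive or negative) perfect cube.
Check small values of y:
  y = 0: RHS = -4 is not a perfect cube.
  y = 1: RHS = 12 is not a perfect cube.
  y = -1: RHS = -20 is not a perfect cube.
  y = 2: RHS = 124 is not a perfect cube.
  y = -2: RHS = -132 is not a perfect cube.
  y = 3: RHS = 428 is not a perfect cube.
  y = -3: RHS = -436 is not a perfect cube.
Continuing the search up to |y| = 45 finds no solutions either.
No (x, y) in the scanned range satisfies the equation.

No integer solutions with |y| ≤ 45.


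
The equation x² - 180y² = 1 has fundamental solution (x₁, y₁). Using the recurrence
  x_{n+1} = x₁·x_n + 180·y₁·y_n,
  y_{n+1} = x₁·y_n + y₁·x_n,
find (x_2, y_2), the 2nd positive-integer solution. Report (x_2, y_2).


Step 1: Find the fundamental solution (x₁, y₁) of x² - 180y² = 1.
  Expand √180 as a continued fraction. a₀ = ⌊√180⌋ = 13; iterate m_{k+1} = d_k·a_k − m_k, d_{k+1} = (180 − m_{k+1}²)/d_k, a_{k+1} = ⌊(a₀ + m_{k+1})/d_{k+1}⌋ (starting m₀ = 0, d₀ = 1), with convergents p_k = a_k·p_{k-1} + p_{k-2}, q_k = a_k·q_{k-1} + q_{k-2} (p₋₁ = 1, q₋₁ = 0):
  k = 0: a₀ = 13; p₀/q₀ = 13/1; p₀² − 180·q₀² = 169 − 180 = -11.
  k = 1: m = 13, d = 11, a = ⌊(13 + 13)/11⌋ = 2; p/q = (2·13 + 1)/(2·1 + 0) = 27/2; p² − 180·q² = 729 − 720 = 9.
  k = 2: m = 9, d = 9, a = ⌊(13 + 9)/9⌋ = 2; p/q = (2·27 + 13)/(2·2 + 1) = 67/5; p² − 180·q² = 4489 − 4500 = -11.
  k = 3: m = 9, d = 11, a = ⌊(13 + 9)/11⌋ = 2; p/q = (2·67 + 27)/(2·5 + 2) = 161/12; p² − 180·q² = 25921 − 25920 = 1.
  The first convergent with p² − 180·q² = 1 gives the fundamental solution (x₁, y₁) = (161, 12).
Step 2: Apply the recurrence (x_{n+1}, y_{n+1}) = (x₁x_n + 180y₁y_n, x₁y_n + y₁x_n) repeatedly.
  From (x_1, y_1) = (161, 12): x_2 = 161·161 + 180·12·12 = 51841; y_2 = 161·12 + 12·161 = 3864.
Step 3: Verify x_2² - 180·y_2² = 2687489281 - 2687489280 = 1 (should be 1). ✓

(x_1, y_1) = (161, 12); (x_2, y_2) = (51841, 3864).


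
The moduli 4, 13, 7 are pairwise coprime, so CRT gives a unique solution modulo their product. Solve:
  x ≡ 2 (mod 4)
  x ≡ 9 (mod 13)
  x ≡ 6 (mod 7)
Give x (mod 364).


Moduli 4, 13, 7 are pairwise coprime; by CRT there is a unique solution modulo M = 4 · 13 · 7 = 364.
Solve pairwise, accumulating the modulus:
  Start with x ≡ 2 (mod 4).
  Combine with x ≡ 9 (mod 13): since gcd(4, 13) = 1, we get a unique residue mod 52.
    Write x = 2 + 4·t and substitute into x ≡ 9 (mod 13): 4·t ≡ 9 − 2 = 7 (mod 13).
    The inverse of 4 mod 13 is 10 (since 4·10 = 40 = 3·13 + 1), so t ≡ 10·7 = 70 ≡ 5 (mod 13).
    Then x = 2 + 4·5 = 22, valid modulo lcm(4, 13) = 52: x ≡ 22 (mod 52).
  Combine with x ≡ 6 (mod 7): since gcd(52, 7) = 1, we get a unique residue mod 364.
    Write x = 22 + 52·t and substitute into x ≡ 6 (mod 7): 52·t ≡ 6 − 22 = -16 (mod 7).
    Reduce coefficients mod 7: 3·t ≡ 5 (mod 7).
    The inverse of 3 mod 7 is 5 (since 3·5 = 15 = 2·7 + 1), so t ≡ 5·5 = 25 ≡ 4 (mod 7).
    Then x = 22 + 52·4 = 230, valid modulo lcm(52, 7) = 364: x ≡ 230 (mod 364).
Verify: 230 mod 4 = 2 ✓, 230 mod 13 = 9 ✓, 230 mod 7 = 6 ✓.

x ≡ 230 (mod 364).


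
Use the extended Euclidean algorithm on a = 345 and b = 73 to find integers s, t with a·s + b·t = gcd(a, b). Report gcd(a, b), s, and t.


Euclidean algorithm on (345, 73) — divide until remainder is 0:
  345 = 4 · 73 + 53
  73 = 1 · 53 + 20
  53 = 2 · 20 + 13
  20 = 1 · 13 + 7
  13 = 1 · 7 + 6
  7 = 1 · 6 + 1
  6 = 6 · 1 + 0
gcd(345, 73) = 1.
Track Bezout coefficients alongside the remainders: start with r₀ = 345 = a·1 + b·0 (s = 1, t = 0) and r₁ = 73 = a·0 + b·1 (s = 0, t = 1); each new remainder r_{k+1} = r_{k-1} − q_k·r_k inherits s_{k+1} = s_{k-1} − q_k·s_k, t_{k+1} = t_{k-1} − q_k·t_k, so r_k = a·s_k + b·t_k at every step:
  q = 4: r = 53, s = 1 − 4·0 = 1, t = 0 − 4·1 = -4  (check: 345·1 + 73·(-4) = 53)
  q = 1: r = 20, s = 0 − 1·1 = -1, t = 1 − 1·(-4) = 5  (check: 345·(-1) + 73·5 = 20)
  q = 2: r = 13, s = 1 − 2·(-1) = 3, t = -4 − 2·5 = -14  (check: 345·3 + 73·(-14) = 13)
  q = 1: r = 7, s = -1 − 1·3 = -4, t = 5 − 1·(-14) = 19  (check: 345·(-4) + 73·19 = 7)
  q = 1: r = 6, s = 3 − 1·(-4) = 7, t = -14 − 1·19 = -33  (check: 345·7 + 73·(-33) = 6)
  q = 1: r = 1, s = -4 − 1·7 = -11, t = 19 − 1·(-33) = 52  (check: 345·(-11) + 73·52 = 1)
The row with r = 1 (the gcd) gives the Bezout coefficients s = -11, t = 52.
Result: 345 · (-11) + 73 · (52) = 1.

gcd(345, 73) = 1; s = -11, t = 52 (check: 345·(-11) + 73·52 = 1).


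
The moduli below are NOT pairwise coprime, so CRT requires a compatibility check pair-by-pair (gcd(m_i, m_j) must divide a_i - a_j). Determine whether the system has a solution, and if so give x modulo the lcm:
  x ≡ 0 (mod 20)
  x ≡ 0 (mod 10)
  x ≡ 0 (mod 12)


Moduli 20, 10, 12 are not pairwise coprime, so CRT works modulo lcm(m_i) when all pairwise compatibility conditions hold.
Pairwise compatibility: gcd(m_i, m_j) must divide a_i - a_j for every pair.
Merge one congruence at a time:
  Start: x ≡ 0 (mod 20).
  Combine with x ≡ 0 (mod 10): gcd(20, 10) = 10; 0 - 0 = 0, which IS divisible by 10, so compatible.
    Write x = 0 + 20·t and substitute into x ≡ 0 (mod 10): 20·t ≡ 0 − 0 = 0 (mod 10).
    Divide the congruence (and modulus) by g = 10: 2·t ≡ 0 (mod 1).
    Modulo 1 every t works; take t = 0.
    Then x = 0 + 20·0 = 0, valid modulo lcm(20, 10) = 20: x ≡ 0 (mod 20).
  Combine with x ≡ 0 (mod 12): gcd(20, 12) = 4; 0 - 0 = 0, which IS divisible by 4, so compatible.
    Write x = 0 + 20·t and substitute into x ≡ 0 (mod 12): 20·t ≡ 0 − 0 = 0 (mod 12).
    Divide the congruence (and modulus) by g = 4: 5·t ≡ 0 (mod 3).
    Reduce coefficients mod 3: 2·t ≡ 0 (mod 3).
    The inverse of 2 mod 3 is 2 (since 2·2 = 4 = 1·3 + 1), so t ≡ 2·0 = 0 ≡ 0 (mod 3).
    Then x = 0 + 20·0 = 0, valid modulo lcm(20, 12) = 60: x ≡ 0 (mod 60).
Verify: 0 mod 20 = 0, 0 mod 10 = 0, 0 mod 12 = 0.

x ≡ 0 (mod 60).


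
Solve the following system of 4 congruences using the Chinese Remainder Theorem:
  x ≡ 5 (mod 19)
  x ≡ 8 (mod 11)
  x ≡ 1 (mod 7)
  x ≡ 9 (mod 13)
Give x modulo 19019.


Product of moduli M = 19 · 11 · 7 · 13 = 19019.
Merge one congruence at a time:
  Start: x ≡ 5 (mod 19).
  Combine with x ≡ 8 (mod 11); new modulus lcm = 209.
    Write x = 5 + 19·t and substitute into x ≡ 8 (mod 11): 19·t ≡ 8 − 5 = 3 (mod 11).
    Reduce coefficients mod 11: 8·t ≡ 3 (mod 11).
    The inverse of 8 mod 11 is 7 (since 8·7 = 56 = 5·11 + 1), so t ≡ 7·3 = 21 ≡ 10 (mod 11).
    Then x = 5 + 19·10 = 195, valid modulo lcm(19, 11) = 209: x ≡ 195 (mod 209).
  Combine with x ≡ 1 (mod 7); new modulus lcm = 1463.
    Write x = 195 + 209·t and substitute into x ≡ 1 (mod 7): 209·t ≡ 1 − 195 = -194 (mod 7).
    Reduce coefficients mod 7: 6·t ≡ 2 (mod 7).
    The inverse of 6 mod 7 is 6 (since 6·6 = 36 = 5·7 + 1), so t ≡ 6·2 = 12 ≡ 5 (mod 7).
    Then x = 195 + 209·5 = 1240, valid modulo lcm(209, 7) = 1463: x ≡ 1240 (mod 1463).
  Combine with x ≡ 9 (mod 13); new modulus lcm = 19019.
    Write x = 1240 + 1463·t and substitute into x ≡ 9 (mod 13): 1463·t ≡ 9 − 1240 = -1231 (mod 13).
    Reduce coefficients mod 13: 7·t ≡ 4 (mod 13).
    The inverse of 7 mod 13 is 2 (since 7·2 = 14 = 1·13 + 1), so t ≡ 2·4 = 8 ≡ 8 (mod 13).
    Then x = 1240 + 1463·8 = 12944, valid modulo lcm(1463, 13) = 19019: x ≡ 12944 (mod 19019).
Verify against each original: 12944 mod 19 = 5, 12944 mod 11 = 8, 12944 mod 7 = 1, 12944 mod 13 = 9.

x ≡ 12944 (mod 19019).


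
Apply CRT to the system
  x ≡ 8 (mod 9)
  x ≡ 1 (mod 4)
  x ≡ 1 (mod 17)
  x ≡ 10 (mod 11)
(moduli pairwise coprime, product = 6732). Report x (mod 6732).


Product of moduli M = 9 · 4 · 17 · 11 = 6732.
Merge one congruence at a time:
  Start: x ≡ 8 (mod 9).
  Combine with x ≡ 1 (mod 4); new modulus lcm = 36.
    Write x = 8 + 9·t and substitute into x ≡ 1 (mod 4): 9·t ≡ 1 − 8 = -7 (mod 4).
    Reduce coefficients mod 4: 1·t ≡ 1 (mod 4).
    So t ≡ 1 (mod 4).
    Then x = 8 + 9·1 = 17, valid modulo lcm(9, 4) = 36: x ≡ 17 (mod 36).
  Combine with x ≡ 1 (mod 17); new modulus lcm = 612.
    Write x = 17 + 36·t and substitute into x ≡ 1 (mod 17): 36·t ≡ 1 − 17 = -16 (mod 17).
    Reduce coefficients mod 17: 2·t ≡ 1 (mod 17).
    The inverse of 2 mod 17 is 9 (since 2·9 = 18 = 1·17 + 1), so t ≡ 9·1 = 9 ≡ 9 (mod 17).
    Then x = 17 + 36·9 = 341, valid modulo lcm(36, 17) = 612: x ≡ 341 (mod 612).
  Combine with x ≡ 10 (mod 11); new modulus lcm = 6732.
    Write x = 341 + 612·t and substitute into x ≡ 10 (mod 11): 612·t ≡ 10 − 341 = -331 (mod 11).
    Reduce coefficients mod 11: 7·t ≡ 10 (mod 11).
    The inverse of 7 mod 11 is 8 (since 7·8 = 56 = 5·11 + 1), so t ≡ 8·10 = 80 ≡ 3 (mod 11).
    Then x = 341 + 612·3 = 2177, valid modulo lcm(612, 11) = 6732: x ≡ 2177 (mod 6732).
Verify against each original: 2177 mod 9 = 8, 2177 mod 4 = 1, 2177 mod 17 = 1, 2177 mod 11 = 10.

x ≡ 2177 (mod 6732).


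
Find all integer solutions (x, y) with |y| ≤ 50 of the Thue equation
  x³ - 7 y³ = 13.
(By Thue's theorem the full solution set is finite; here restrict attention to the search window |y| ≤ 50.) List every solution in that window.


The equation is x³ - 7y³ = 13. For fixed y, x³ = 7·y³ + 13, so a solution requires the RHS to be a perfect cube.
Strategy: iterate y from -50 to 50, compute RHS = 7·y³ + 13, and check whether it is a (positive or negative) perfect cube.
Check small values of y:
  y = 0: RHS = 13 is not a perfect cube.
  y = 1: RHS = 20 is not a perfect cube.
  y = -1: RHS = 6 is not a perfect cube.
  y = 2: RHS = 69 is not a perfect cube.
  y = -2: RHS = -43 is not a perfect cube.
  y = 3: RHS = 202 is not a perfect cube.
  y = -3: RHS = -176 is not a perfect cube.
Continuing the search up to |y| = 50 finds no solutions either.
No (x, y) in the scanned range satisfies the equation.

No integer solutions with |y| ≤ 50.


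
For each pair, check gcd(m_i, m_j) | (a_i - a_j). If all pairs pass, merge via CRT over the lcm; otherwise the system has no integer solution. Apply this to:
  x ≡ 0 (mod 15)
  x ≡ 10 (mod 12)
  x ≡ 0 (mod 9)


Moduli 15, 12, 9 are not pairwise coprime, so CRT works modulo lcm(m_i) when all pairwise compatibility conditions hold.
Pairwise compatibility: gcd(m_i, m_j) must divide a_i - a_j for every pair.
Merge one congruence at a time:
  Start: x ≡ 0 (mod 15).
  Combine with x ≡ 10 (mod 12): gcd(15, 12) = 3, and 10 - 0 = 10 is NOT divisible by 3.
    ⇒ system is inconsistent (no integer solution).

No solution (the system is inconsistent).


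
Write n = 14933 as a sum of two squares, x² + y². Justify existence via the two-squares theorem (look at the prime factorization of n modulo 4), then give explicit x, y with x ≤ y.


Step 1: Factor n = 14933 = 109 · 137.
Step 2: Check the mod-4 condition on each prime factor: 109 ≡ 1 (mod 4), exponent 1; 137 ≡ 1 (mod 4), exponent 1.
All primes ≡ 3 (mod 4) appear to even exponent (or don't appear), so by the two-squares theorem n IS expressible as a sum of two squares.
Step 3: Build a representation. Here n = 109 · 137 is a product of primes ≡ 1 (mod 4). Each prime p ≡ 1 (mod 4) is itself a sum of two squares; find a² by testing p − a² for a perfect square:
  109: 109 − 1² = 108, 109 − 2² = 105, 109 − 3² = 100 = 10² ⇒ 109 = 3² + 10².
  137: 137 − 1² = 136, 137 − 2² = 133, 137 − 3² = 128, 137 − 4² = 121 = 11² ⇒ 137 = 4² + 11².
  Combine using the Brahmagupta–Fibonacci identity (a² + b²)(c² + d²) = (ac − bd)² + (ad + bc)² = (ac + bd)² + (ad − bc)²:
  109 · 137 = 14933: from (3² + 10²)(4² + 11²), take (3·4 − 10·11, 3·11 + 10·4) = (12 − 110, 33 + 40) = (-98, 73); dropping signs (only squares matter) gives (98, 73); check 98² + 73² = 9604 + 5329 = 14933 ✓.
Step 4: Order so x ≤ y and verify: 73² + 98² = 5329 + 9604 = 14933 = n. ✓

n = 14933 = 73² + 98² (one valid representation with x ≤ y).


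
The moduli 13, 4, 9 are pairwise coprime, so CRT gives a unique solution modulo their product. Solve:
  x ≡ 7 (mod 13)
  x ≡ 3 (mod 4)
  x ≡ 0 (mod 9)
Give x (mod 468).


Moduli 13, 4, 9 are pairwise coprime; by CRT there is a unique solution modulo M = 13 · 4 · 9 = 468.
Solve pairwise, accumulating the modulus:
  Start with x ≡ 7 (mod 13).
  Combine with x ≡ 3 (mod 4): since gcd(13, 4) = 1, we get a unique residue mod 52.
    Write x = 7 + 13·t and substitute into x ≡ 3 (mod 4): 13·t ≡ 3 − 7 = -4 (mod 4).
    Reduce coefficients mod 4: 1·t ≡ 0 (mod 4).
    So t ≡ 0 (mod 4).
    Then x = 7 + 13·0 = 7, valid modulo lcm(13, 4) = 52: x ≡ 7 (mod 52).
  Combine with x ≡ 0 (mod 9): since gcd(52, 9) = 1, we get a unique residue mod 468.
    Write x = 7 + 52·t and substitute into x ≡ 0 (mod 9): 52·t ≡ 0 − 7 = -7 (mod 9).
    Reduce coefficients mod 9: 7·t ≡ 2 (mod 9).
    The inverse of 7 mod 9 is 4 (since 7·4 = 28 = 3·9 + 1), so t ≡ 4·2 = 8 ≡ 8 (mod 9).
    Then x = 7 + 52·8 = 423, valid modulo lcm(52, 9) = 468: x ≡ 423 (mod 468).
Verify: 423 mod 13 = 7 ✓, 423 mod 4 = 3 ✓, 423 mod 9 = 0 ✓.

x ≡ 423 (mod 468).


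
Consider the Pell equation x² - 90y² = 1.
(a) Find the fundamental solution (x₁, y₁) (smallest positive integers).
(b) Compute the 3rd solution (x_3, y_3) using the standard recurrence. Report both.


Step 1: Find the fundamental solution (x₁, y₁) of x² - 90y² = 1.
  Expand √90 as a continued fraction. a₀ = ⌊√90⌋ = 9; iterate m_{k+1} = d_k·a_k − m_k, d_{k+1} = (90 − m_{k+1}²)/d_k, a_{k+1} = ⌊(a₀ + m_{k+1})/d_{k+1}⌋ (starting m₀ = 0, d₀ = 1), with convergents p_k = a_k·p_{k-1} + p_{k-2}, q_k = a_k·q_{k-1} + q_{k-2} (p₋₁ = 1, q₋₁ = 0):
  k = 0: a₀ = 9; p₀/q₀ = 9/1; p₀² − 90·q₀² = 81 − 90 = -9.
  k = 1: m = 9, d = 9, a = ⌊(9 + 9)/9⌋ = 2; p/q = (2·9 + 1)/(2·1 + 0) = 19/2; p² − 90·q² = 361 − 360 = 1.
  The first convergent with p² − 90·q² = 1 gives the fundamental solution (x₁, y₁) = (19, 2).
Step 2: Apply the recurrence (x_{n+1}, y_{n+1}) = (x₁x_n + 90y₁y_n, x₁y_n + y₁x_n) repeatedly.
  From (x_1, y_1) = (19, 2): x_2 = 19·19 + 90·2·2 = 721; y_2 = 19·2 + 2·19 = 76.
  From (x_2, y_2) = (721, 76): x_3 = 19·721 + 90·2·76 = 27379; y_3 = 19·76 + 2·721 = 2886.
Step 3: Verify x_3² - 90·y_3² = 749609641 - 749609640 = 1 (should be 1). ✓

(x_1, y_1) = (19, 2); (x_3, y_3) = (27379, 2886).


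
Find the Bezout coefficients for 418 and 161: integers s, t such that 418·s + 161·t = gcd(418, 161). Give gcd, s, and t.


Euclidean algorithm on (418, 161) — divide until remainder is 0:
  418 = 2 · 161 + 96
  161 = 1 · 96 + 65
  96 = 1 · 65 + 31
  65 = 2 · 31 + 3
  31 = 10 · 3 + 1
  3 = 3 · 1 + 0
gcd(418, 161) = 1.
Track Bezout coefficients alongside the remainders: start with r₀ = 418 = a·1 + b·0 (s = 1, t = 0) and r₁ = 161 = a·0 + b·1 (s = 0, t = 1); each new remainder r_{k+1} = r_{k-1} − q_k·r_k inherits s_{k+1} = s_{k-1} − q_k·s_k, t_{k+1} = t_{k-1} − q_k·t_k, so r_k = a·s_k + b·t_k at every step:
  q = 2: r = 96, s = 1 − 2·0 = 1, t = 0 − 2·1 = -2  (check: 418·1 + 161·(-2) = 96)
  q = 1: r = 65, s = 0 − 1·1 = -1, t = 1 − 1·(-2) = 3  (check: 418·(-1) + 161·3 = 65)
  q = 1: r = 31, s = 1 − 1·(-1) = 2, t = -2 − 1·3 = -5  (check: 418·2 + 161·(-5) = 31)
  q = 2: r = 3, s = -1 − 2·2 = -5, t = 3 − 2·(-5) = 13  (check: 418·(-5) + 161·13 = 3)
  q = 10: r = 1, s = 2 − 10·(-5) = 52, t = -5 − 10·13 = -135  (check: 418·52 + 161·(-135) = 1)
The row with r = 1 (the gcd) gives the Bezout coefficients s = 52, t = -135.
Result: 418 · (52) + 161 · (-135) = 1.

gcd(418, 161) = 1; s = 52, t = -135 (check: 418·52 + 161·(-135) = 1).


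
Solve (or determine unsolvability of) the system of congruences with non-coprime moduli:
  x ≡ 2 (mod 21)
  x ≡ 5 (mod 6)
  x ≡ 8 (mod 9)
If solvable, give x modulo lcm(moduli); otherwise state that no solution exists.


Moduli 21, 6, 9 are not pairwise coprime, so CRT works modulo lcm(m_i) when all pairwise compatibility conditions hold.
Pairwise compatibility: gcd(m_i, m_j) must divide a_i - a_j for every pair.
Merge one congruence at a time:
  Start: x ≡ 2 (mod 21).
  Combine with x ≡ 5 (mod 6): gcd(21, 6) = 3; 5 - 2 = 3, which IS divisible by 3, so compatible.
    Write x = 2 + 21·t and substitute into x ≡ 5 (mod 6): 21·t ≡ 5 − 2 = 3 (mod 6).
    Divide the congruence (and modulus) by g = 3: 7·t ≡ 1 (mod 2).
    Reduce coefficients mod 2: 1·t ≡ 1 (mod 2).
    So t ≡ 1 (mod 2).
    Then x = 2 + 21·1 = 23, valid modulo lcm(21, 6) = 42: x ≡ 23 (mod 42).
  Combine with x ≡ 8 (mod 9): gcd(42, 9) = 3; 8 - 23 = -15, which IS divisible by 3, so compatible.
    Write x = 23 + 42·t and substitute into x ≡ 8 (mod 9): 42·t ≡ 8 − 23 = -15 (mod 9).
    Divide the congruence (and modulus) by g = 3: 14·t ≡ -5 (mod 3).
    Reduce coefficients mod 3: 2·t ≡ 1 (mod 3).
    The inverse of 2 mod 3 is 2 (since 2·2 = 4 = 1·3 + 1), so t ≡ 2·1 = 2 ≡ 2 (mod 3).
    Then x = 23 + 42·2 = 107, valid modulo lcm(42, 9) = 126: x ≡ 107 (mod 126).
Verify: 107 mod 21 = 2, 107 mod 6 = 5, 107 mod 9 = 8.

x ≡ 107 (mod 126).


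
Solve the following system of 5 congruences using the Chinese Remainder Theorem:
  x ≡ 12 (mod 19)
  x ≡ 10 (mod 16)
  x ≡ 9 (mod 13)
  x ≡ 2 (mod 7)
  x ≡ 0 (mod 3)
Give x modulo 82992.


Product of moduli M = 19 · 16 · 13 · 7 · 3 = 82992.
Merge one congruence at a time:
  Start: x ≡ 12 (mod 19).
  Combine with x ≡ 10 (mod 16); new modulus lcm = 304.
    Write x = 12 + 19·t and substitute into x ≡ 10 (mod 16): 19·t ≡ 10 − 12 = -2 (mod 16).
    Reduce coefficients mod 16: 3·t ≡ 14 (mod 16).
    The inverse of 3 mod 16 is 11 (since 3·11 = 33 = 2·16 + 1), so t ≡ 11·14 = 154 ≡ 10 (mod 16).
    Then x = 12 + 19·10 = 202, valid modulo lcm(19, 16) = 304: x ≡ 202 (mod 304).
  Combine with x ≡ 9 (mod 13); new modulus lcm = 3952.
    Write x = 202 + 304·t and substitute into x ≡ 9 (mod 13): 304·t ≡ 9 − 202 = -193 (mod 13).
    Reduce coefficients mod 13: 5·t ≡ 2 (mod 13).
    The inverse of 5 mod 13 is 8 (since 5·8 = 40 = 3·13 + 1), so t ≡ 8·2 = 16 ≡ 3 (mod 13).
    Then x = 202 + 304·3 = 1114, valid modulo lcm(304, 13) = 3952: x ≡ 1114 (mod 3952).
  Combine with x ≡ 2 (mod 7); new modulus lcm = 27664.
    Write x = 1114 + 3952·t and substitute into x ≡ 2 (mod 7): 3952·t ≡ 2 − 1114 = -1112 (mod 7).
    Reduce coefficients mod 7: 4·t ≡ 1 (mod 7).
    The inverse of 4 mod 7 is 2 (since 4·2 = 8 = 1·7 + 1), so t ≡ 2·1 = 2 ≡ 2 (mod 7).
    Then x = 1114 + 3952·2 = 9018, valid modulo lcm(3952, 7) = 27664: x ≡ 9018 (mod 27664).
  Combine with x ≡ 0 (mod 3); new modulus lcm = 82992.
    Write x = 9018 + 27664·t and substitute into x ≡ 0 (mod 3): 27664·t ≡ 0 − 9018 = -9018 (mod 3).
    Reduce coefficients mod 3: 1·t ≡ 0 (mod 3).
    So t ≡ 0 (mod 3).
    Then x = 9018 + 27664·0 = 9018, valid modulo lcm(27664, 3) = 82992: x ≡ 9018 (mod 82992).
Verify against each original: 9018 mod 19 = 12, 9018 mod 16 = 10, 9018 mod 13 = 9, 9018 mod 7 = 2, 9018 mod 3 = 0.

x ≡ 9018 (mod 82992).


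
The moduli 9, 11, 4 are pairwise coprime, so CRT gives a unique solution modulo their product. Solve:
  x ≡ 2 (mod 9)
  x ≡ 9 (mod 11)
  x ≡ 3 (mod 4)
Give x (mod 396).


Moduli 9, 11, 4 are pairwise coprime; by CRT there is a unique solution modulo M = 9 · 11 · 4 = 396.
Solve pairwise, accumulating the modulus:
  Start with x ≡ 2 (mod 9).
  Combine with x ≡ 9 (mod 11): since gcd(9, 11) = 1, we get a unique residue mod 99.
    Write x = 2 + 9·t and substitute into x ≡ 9 (mod 11): 9·t ≡ 9 − 2 = 7 (mod 11).
    The inverse of 9 mod 11 is 5 (since 9·5 = 45 = 4·11 + 1), so t ≡ 5·7 = 35 ≡ 2 (mod 11).
    Then x = 2 + 9·2 = 20, valid modulo lcm(9, 11) = 99: x ≡ 20 (mod 99).
  Combine with x ≡ 3 (mod 4): since gcd(99, 4) = 1, we get a unique residue mod 396.
    Write x = 20 + 99·t and substitute into x ≡ 3 (mod 4): 99·t ≡ 3 − 20 = -17 (mod 4).
    Reduce coefficients mod 4: 3·t ≡ 3 (mod 4).
    The inverse of 3 mod 4 is 3 (since 3·3 = 9 = 2·4 + 1), so t ≡ 3·3 = 9 ≡ 1 (mod 4).
    Then x = 20 + 99·1 = 119, valid modulo lcm(99, 4) = 396: x ≡ 119 (mod 396).
Verify: 119 mod 9 = 2 ✓, 119 mod 11 = 9 ✓, 119 mod 4 = 3 ✓.

x ≡ 119 (mod 396).


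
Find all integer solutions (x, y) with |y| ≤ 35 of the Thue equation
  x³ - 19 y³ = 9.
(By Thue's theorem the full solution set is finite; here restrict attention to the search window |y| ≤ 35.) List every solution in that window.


The equation is x³ - 19y³ = 9. For fixed y, x³ = 19·y³ + 9, so a solution requires the RHS to be a perfect cube.
Strategy: iterate y from -35 to 35, compute RHS = 19·y³ + 9, and check whether it is a (positive or negative) perfect cube.
Check small values of y:
  y = 0: RHS = 9 is not a perfect cube.
  y = 1: RHS = 28 is not a perfect cube.
  y = -1: RHS = -10 is not a perfect cube.
  y = 2: RHS = 161 is not a perfect cube.
  y = -2: RHS = -143 is not a perfect cube.
  y = 3: RHS = 522 is not a perfect cube.
  y = -3: RHS = -504 is not a perfect cube.
Continuing the search up to |y| = 35 finds no solutions either.
No (x, y) in the scanned range satisfies the equation.

No integer solutions with |y| ≤ 35.


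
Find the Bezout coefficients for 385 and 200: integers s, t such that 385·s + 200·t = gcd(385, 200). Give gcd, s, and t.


Euclidean algorithm on (385, 200) — divide until remainder is 0:
  385 = 1 · 200 + 185
  200 = 1 · 185 + 15
  185 = 12 · 15 + 5
  15 = 3 · 5 + 0
gcd(385, 200) = 5.
Track Bezout coefficients alongside the remainders: start with r₀ = 385 = a·1 + b·0 (s = 1, t = 0) and r₁ = 200 = a·0 + b·1 (s = 0, t = 1); each new remainder r_{k+1} = r_{k-1} − q_k·r_k inherits s_{k+1} = s_{k-1} − q_k·s_k, t_{k+1} = t_{k-1} − q_k·t_k, so r_k = a·s_k + b·t_k at every step:
  q = 1: r = 185, s = 1 − 1·0 = 1, t = 0 − 1·1 = -1  (check: 385·1 + 200·(-1) = 185)
  q = 1: r = 15, s = 0 − 1·1 = -1, t = 1 − 1·(-1) = 2  (check: 385·(-1) + 200·2 = 15)
  q = 12: r = 5, s = 1 − 12·(-1) = 13, t = -1 − 12·2 = -25  (check: 385·13 + 200·(-25) = 5)
The row with r = 5 (the gcd) gives the Bezout coefficients s = 13, t = -25.
Result: 385 · (13) + 200 · (-25) = 5.

gcd(385, 200) = 5; s = 13, t = -25 (check: 385·13 + 200·(-25) = 5).


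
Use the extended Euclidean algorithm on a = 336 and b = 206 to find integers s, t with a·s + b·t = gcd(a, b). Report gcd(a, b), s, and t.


Euclidean algorithm on (336, 206) — divide until remainder is 0:
  336 = 1 · 206 + 130
  206 = 1 · 130 + 76
  130 = 1 · 76 + 54
  76 = 1 · 54 + 22
  54 = 2 · 22 + 10
  22 = 2 · 10 + 2
  10 = 5 · 2 + 0
gcd(336, 206) = 2.
Track Bezout coefficients alongside the remainders: start with r₀ = 336 = a·1 + b·0 (s = 1, t = 0) and r₁ = 206 = a·0 + b·1 (s = 0, t = 1); each new remainder r_{k+1} = r_{k-1} − q_k·r_k inherits s_{k+1} = s_{k-1} − q_k·s_k, t_{k+1} = t_{k-1} − q_k·t_k, so r_k = a·s_k + b·t_k at every step:
  q = 1: r = 130, s = 1 − 1·0 = 1, t = 0 − 1·1 = -1  (check: 336·1 + 206·(-1) = 130)
  q = 1: r = 76, s = 0 − 1·1 = -1, t = 1 − 1·(-1) = 2  (check: 336·(-1) + 206·2 = 76)
  q = 1: r = 54, s = 1 − 1·(-1) = 2, t = -1 − 1·2 = -3  (check: 336·2 + 206·(-3) = 54)
  q = 1: r = 22, s = -1 − 1·2 = -3, t = 2 − 1·(-3) = 5  (check: 336·(-3) + 206·5 = 22)
  q = 2: r = 10, s = 2 − 2·(-3) = 8, t = -3 − 2·5 = -13  (check: 336·8 + 206·(-13) = 10)
  q = 2: r = 2, s = -3 − 2·8 = -19, t = 5 − 2·(-13) = 31  (check: 336·(-19) + 206·31 = 2)
The row with r = 2 (the gcd) gives the Bezout coefficients s = -19, t = 31.
Result: 336 · (-19) + 206 · (31) = 2.

gcd(336, 206) = 2; s = -19, t = 31 (check: 336·(-19) + 206·31 = 2).


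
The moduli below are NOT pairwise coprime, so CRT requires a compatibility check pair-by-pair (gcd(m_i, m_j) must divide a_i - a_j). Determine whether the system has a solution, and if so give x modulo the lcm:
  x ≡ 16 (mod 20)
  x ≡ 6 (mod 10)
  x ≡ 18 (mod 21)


Moduli 20, 10, 21 are not pairwise coprime, so CRT works modulo lcm(m_i) when all pairwise compatibility conditions hold.
Pairwise compatibility: gcd(m_i, m_j) must divide a_i - a_j for every pair.
Merge one congruence at a time:
  Start: x ≡ 16 (mod 20).
  Combine with x ≡ 6 (mod 10): gcd(20, 10) = 10; 6 - 16 = -10, which IS divisible by 10, so compatible.
    Write x = 16 + 20·t and substitute into x ≡ 6 (mod 10): 20·t ≡ 6 − 16 = -10 (mod 10).
    Divide the congruence (and modulus) by g = 10: 2·t ≡ -1 (mod 1).
    Modulo 1 every t works; take t = 0.
    Then x = 16 + 20·0 = 16, valid modulo lcm(20, 10) = 20: x ≡ 16 (mod 20).
  Combine with x ≡ 18 (mod 21): gcd(20, 21) = 1; 18 - 16 = 2, which IS divisible by 1, so compatible.
    Write x = 16 + 20·t and substitute into x ≡ 18 (mod 21): 20·t ≡ 18 − 16 = 2 (mod 21).
    The inverse of 20 mod 21 is 20 (since 20·20 = 400 = 19·21 + 1), so t ≡ 20·2 = 40 ≡ 19 (mod 21).
    Then x = 16 + 20·19 = 396, valid modulo lcm(20, 21) = 420: x ≡ 396 (mod 420).
Verify: 396 mod 20 = 16, 396 mod 10 = 6, 396 mod 21 = 18.

x ≡ 396 (mod 420).


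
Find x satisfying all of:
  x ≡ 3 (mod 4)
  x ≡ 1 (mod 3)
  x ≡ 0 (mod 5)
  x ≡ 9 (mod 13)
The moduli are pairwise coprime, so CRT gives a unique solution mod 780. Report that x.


Product of moduli M = 4 · 3 · 5 · 13 = 780.
Merge one congruence at a time:
  Start: x ≡ 3 (mod 4).
  Combine with x ≡ 1 (mod 3); new modulus lcm = 12.
    Write x = 3 + 4·t and substitute into x ≡ 1 (mod 3): 4·t ≡ 1 − 3 = -2 (mod 3).
    Reduce coefficients mod 3: 1·t ≡ 1 (mod 3).
    So t ≡ 1 (mod 3).
    Then x = 3 + 4·1 = 7, valid modulo lcm(4, 3) = 12: x ≡ 7 (mod 12).
  Combine with x ≡ 0 (mod 5); new modulus lcm = 60.
    Write x = 7 + 12·t and substitute into x ≡ 0 (mod 5): 12·t ≡ 0 − 7 = -7 (mod 5).
    Reduce coefficients mod 5: 2·t ≡ 3 (mod 5).
    The inverse of 2 mod 5 is 3 (since 2·3 = 6 = 1·5 + 1), so t ≡ 3·3 = 9 ≡ 4 (mod 5).
    Then x = 7 + 12·4 = 55, valid modulo lcm(12, 5) = 60: x ≡ 55 (mod 60).
  Combine with x ≡ 9 (mod 13); new modulus lcm = 780.
    Write x = 55 + 60·t and substitute into x ≡ 9 (mod 13): 60·t ≡ 9 − 55 = -46 (mod 13).
    Reduce coefficients mod 13: 8·t ≡ 6 (mod 13).
    The inverse of 8 mod 13 is 5 (since 8·5 = 40 = 3·13 + 1), so t ≡ 5·6 = 30 ≡ 4 (mod 13).
    Then x = 55 + 60·4 = 295, valid modulo lcm(60, 13) = 780: x ≡ 295 (mod 780).
Verify against each original: 295 mod 4 = 3, 295 mod 3 = 1, 295 mod 5 = 0, 295 mod 13 = 9.

x ≡ 295 (mod 780).


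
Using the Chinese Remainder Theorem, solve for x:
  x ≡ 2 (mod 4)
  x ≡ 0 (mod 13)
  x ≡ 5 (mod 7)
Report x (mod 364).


Moduli 4, 13, 7 are pairwise coprime; by CRT there is a unique solution modulo M = 4 · 13 · 7 = 364.
Solve pairwise, accumulating the modulus:
  Start with x ≡ 2 (mod 4).
  Combine with x ≡ 0 (mod 13): since gcd(4, 13) = 1, we get a unique residue mod 52.
    Write x = 2 + 4·t and substitute into x ≡ 0 (mod 13): 4·t ≡ 0 − 2 = -2 (mod 13).
    Reduce coefficients mod 13: 4·t ≡ 11 (mod 13).
    The inverse of 4 mod 13 is 10 (since 4·10 = 40 = 3·13 + 1), so t ≡ 10·11 = 110 ≡ 6 (mod 13).
    Then x = 2 + 4·6 = 26, valid modulo lcm(4, 13) = 52: x ≡ 26 (mod 52).
  Combine with x ≡ 5 (mod 7): since gcd(52, 7) = 1, we get a unique residue mod 364.
    Write x = 26 + 52·t and substitute into x ≡ 5 (mod 7): 52·t ≡ 5 − 26 = -21 (mod 7).
    Reduce coefficients mod 7: 3·t ≡ 0 (mod 7).
    The inverse of 3 mod 7 is 5 (since 3·5 = 15 = 2·7 + 1), so t ≡ 5·0 = 0 ≡ 0 (mod 7).
    Then x = 26 + 52·0 = 26, valid modulo lcm(52, 7) = 364: x ≡ 26 (mod 364).
Verify: 26 mod 4 = 2 ✓, 26 mod 13 = 0 ✓, 26 mod 7 = 5 ✓.

x ≡ 26 (mod 364).


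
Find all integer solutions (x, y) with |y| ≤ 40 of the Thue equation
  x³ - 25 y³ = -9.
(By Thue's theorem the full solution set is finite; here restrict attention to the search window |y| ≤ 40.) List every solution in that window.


The equation is x³ - 25y³ = -9. For fixed y, x³ = 25·y³ − 9, so a solution requires the RHS to be a perfect cube.
Strategy: iterate y from -40 to 40, compute RHS = 25·y³ − 9, and check whether it is a (positive or negative) perfect cube.
Check small values of y:
  y = 0: RHS = -9 is not a perfect cube.
  y = 1: RHS = 16 is not a perfect cube.
  y = -1: RHS = -34 is not a perfect cube.
  y = 2: RHS = 191 is not a perfect cube.
  y = -2: RHS = -209 is not a perfect cube.
  y = 3: RHS = 666 is not a perfect cube.
  y = -3: RHS = -684 is not a perfect cube.
Continuing the search up to |y| = 40 finds no solutions either.
No (x, y) in the scanned range satisfies the equation.

No integer solutions with |y| ≤ 40.


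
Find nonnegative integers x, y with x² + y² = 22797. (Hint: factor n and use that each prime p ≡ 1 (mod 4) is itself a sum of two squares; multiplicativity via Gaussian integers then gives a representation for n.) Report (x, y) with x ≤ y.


Step 1: Factor n = 22797 = 3^2 · 17 · 149.
Step 2: Check the mod-4 condition on each prime factor: 3 ≡ 3 (mod 4), exponent 2 (must be even); 17 ≡ 1 (mod 4), exponent 1; 149 ≡ 1 (mod 4), exponent 1.
All primes ≡ 3 (mod 4) appear to even exponent (or don't appear), so by the two-squares theorem n IS expressible as a sum of two squares.
Step 3: Build a representation. Group n = k² · m with k = 3 and m = 17 · 149 = 2533 (a product of primes ≡ 1 (mod 4)); a representation of m scales to one of n via (k·x)² + (k·y)² = k²(x² + y²). Each prime p ≡ 1 (mod 4) is itself a sum of two squares; find a² by testing p − a² for a perfect square:
  17: 17 − 1² = 16 = 4² ⇒ 17 = 1² + 4².
  149: 149 − 1² = 148, 149 − 2² = 145, 149 − 3² = 140, 149 − 4² = 133, 149 − 5² = 124, 149 − 6² = 113, 149 − 7² = 100 = 10² ⇒ 149 = 7² + 10².
  Combine using the Brahmagupta–Fibonacci identity (a² + b²)(c² + d²) = (ac − bd)² + (ad + bc)² = (ac + bd)² + (ad − bc)²:
  17 · 149 = 2533: from (1² + 4²)(7² + 10²), take (1·7 − 4·10, 1·10 + 4·7) = (7 − 40, 10 + 28) = (-33, 38); dropping signs (only squares matter) gives (33, 38); check 33² + 38² = 1089 + 1444 = 2533 ✓.
  Scale by k = 3: (3·33, 3·38) = (99, 114).
Step 4: Order so x ≤ y and verify: 99² + 114² = 9801 + 12996 = 22797 = n. ✓

n = 22797 = 99² + 114² (one valid representation with x ≤ y).


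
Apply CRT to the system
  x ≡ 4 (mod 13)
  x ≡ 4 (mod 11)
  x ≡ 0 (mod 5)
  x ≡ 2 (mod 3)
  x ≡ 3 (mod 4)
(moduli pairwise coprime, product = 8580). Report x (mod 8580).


Product of moduli M = 13 · 11 · 5 · 3 · 4 = 8580.
Merge one congruence at a time:
  Start: x ≡ 4 (mod 13).
  Combine with x ≡ 4 (mod 11); new modulus lcm = 143.
    Write x = 4 + 13·t and substitute into x ≡ 4 (mod 11): 13·t ≡ 4 − 4 = 0 (mod 11).
    Reduce coefficients mod 11: 2·t ≡ 0 (mod 11).
    The inverse of 2 mod 11 is 6 (since 2·6 = 12 = 1·11 + 1), so t ≡ 6·0 = 0 ≡ 0 (mod 11).
    Then x = 4 + 13·0 = 4, valid modulo lcm(13, 11) = 143: x ≡ 4 (mod 143).
  Combine with x ≡ 0 (mod 5); new modulus lcm = 715.
    Write x = 4 + 143·t and substitute into x ≡ 0 (mod 5): 143·t ≡ 0 − 4 = -4 (mod 5).
    Reduce coefficients mod 5: 3·t ≡ 1 (mod 5).
    The inverse of 3 mod 5 is 2 (since 3·2 = 6 = 1·5 + 1), so t ≡ 2·1 = 2 ≡ 2 (mod 5).
    Then x = 4 + 143·2 = 290, valid modulo lcm(143, 5) = 715: x ≡ 290 (mod 715).
  Combine with x ≡ 2 (mod 3); new modulus lcm = 2145.
    Write x = 290 + 715·t and substitute into x ≡ 2 (mod 3): 715·t ≡ 2 − 290 = -288 (mod 3).
    Reduce coefficients mod 3: 1·t ≡ 0 (mod 3).
    So t ≡ 0 (mod 3).
    Then x = 290 + 715·0 = 290, valid modulo lcm(715, 3) = 2145: x ≡ 290 (mod 2145).
  Combine with x ≡ 3 (mod 4); new modulus lcm = 8580.
    Write x = 290 + 2145·t and substitute into x ≡ 3 (mod 4): 2145·t ≡ 3 − 290 = -287 (mod 4).
    Reduce coefficients mod 4: 1·t ≡ 1 (mod 4).
    So t ≡ 1 (mod 4).
    Then x = 290 + 2145·1 = 2435, valid modulo lcm(2145, 4) = 8580: x ≡ 2435 (mod 8580).
Verify against each original: 2435 mod 13 = 4, 2435 mod 11 = 4, 2435 mod 5 = 0, 2435 mod 3 = 2, 2435 mod 4 = 3.

x ≡ 2435 (mod 8580).


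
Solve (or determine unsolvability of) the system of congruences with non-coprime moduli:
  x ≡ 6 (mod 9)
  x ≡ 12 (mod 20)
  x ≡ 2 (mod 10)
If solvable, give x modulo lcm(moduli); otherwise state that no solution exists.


Moduli 9, 20, 10 are not pairwise coprime, so CRT works modulo lcm(m_i) when all pairwise compatibility conditions hold.
Pairwise compatibility: gcd(m_i, m_j) must divide a_i - a_j for every pair.
Merge one congruence at a time:
  Start: x ≡ 6 (mod 9).
  Combine with x ≡ 12 (mod 20): gcd(9, 20) = 1; 12 - 6 = 6, which IS divisible by 1, so compatible.
    Write x = 6 + 9·t and substitute into x ≡ 12 (mod 20): 9·t ≡ 12 − 6 = 6 (mod 20).
    The inverse of 9 mod 20 is 9 (since 9·9 = 81 = 4·20 + 1), so t ≡ 9·6 = 54 ≡ 14 (mod 20).
    Then x = 6 + 9·14 = 132, valid modulo lcm(9, 20) = 180: x ≡ 132 (mod 180).
  Combine with x ≡ 2 (mod 10): gcd(180, 10) = 10; 2 - 132 = -130, which IS divisible by 10, so compatible.
    Write x = 132 + 180·t and substitute into x ≡ 2 (mod 10): 180·t ≡ 2 − 132 = -130 (mod 10).
    Divide the congruence (and modulus) by g = 10: 18·t ≡ -13 (mod 1).
    Modulo 1 every t works; take t = 0.
    Then x = 132 + 180·0 = 132, valid modulo lcm(180, 10) = 180: x ≡ 132 (mod 180).
Verify: 132 mod 9 = 6, 132 mod 20 = 12, 132 mod 10 = 2.

x ≡ 132 (mod 180).


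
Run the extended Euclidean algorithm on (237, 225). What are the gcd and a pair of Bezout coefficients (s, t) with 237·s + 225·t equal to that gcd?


Euclidean algorithm on (237, 225) — divide until remainder is 0:
  237 = 1 · 225 + 12
  225 = 18 · 12 + 9
  12 = 1 · 9 + 3
  9 = 3 · 3 + 0
gcd(237, 225) = 3.
Track Bezout coefficients alongside the remainders: start with r₀ = 237 = a·1 + b·0 (s = 1, t = 0) and r₁ = 225 = a·0 + b·1 (s = 0, t = 1); each new remainder r_{k+1} = r_{k-1} − q_k·r_k inherits s_{k+1} = s_{k-1} − q_k·s_k, t_{k+1} = t_{k-1} − q_k·t_k, so r_k = a·s_k + b·t_k at every step:
  q = 1: r = 12, s = 1 − 1·0 = 1, t = 0 − 1·1 = -1  (check: 237·1 + 225·(-1) = 12)
  q = 18: r = 9, s = 0 − 18·1 = -18, t = 1 − 18·(-1) = 19  (check: 237·(-18) + 225·19 = 9)
  q = 1: r = 3, s = 1 − 1·(-18) = 19, t = -1 − 1·19 = -20  (check: 237·19 + 225·(-20) = 3)
The row with r = 3 (the gcd) gives the Bezout coefficients s = 19, t = -20.
Result: 237 · (19) + 225 · (-20) = 3.

gcd(237, 225) = 3; s = 19, t = -20 (check: 237·19 + 225·(-20) = 3).


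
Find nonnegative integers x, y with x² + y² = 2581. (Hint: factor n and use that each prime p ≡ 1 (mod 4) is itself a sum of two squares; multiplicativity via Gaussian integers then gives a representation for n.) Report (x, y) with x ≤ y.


Step 1: Factor n = 2581 = 29 · 89.
Step 2: Check the mod-4 condition on each prime factor: 29 ≡ 1 (mod 4), exponent 1; 89 ≡ 1 (mod 4), exponent 1.
All primes ≡ 3 (mod 4) appear to even exponent (or don't appear), so by the two-squares theorem n IS expressible as a sum of two squares.
Step 3: Build a representation. Here n = 29 · 89 is a product of primes ≡ 1 (mod 4). Each prime p ≡ 1 (mod 4) is itself a sum of two squares; find a² by testing p − a² for a perfect square:
  29: 29 − 1² = 28, 29 − 2² = 25 = 5² ⇒ 29 = 2² + 5².
  89: 89 − 1² = 88, 89 − 2² = 85, 89 − 3² = 80, 89 − 4² = 73, 89 − 5² = 64 = 8² ⇒ 89 = 5² + 8².
  Combine using the Brahmagupta–Fibonacci identity (a² + b²)(c² + d²) = (ac − bd)² + (ad + bc)² = (ac + bd)² + (ad − bc)²:
  29 · 89 = 2581: from (2² + 5²)(5² + 8²), take (2·5 − 5·8, 2·8 + 5·5) = (10 − 40, 16 + 25) = (-30, 41); dropping signs (only squares matter) gives (30, 41); check 30² + 41² = 900 + 1681 = 2581 ✓.
Step 4: Order so x ≤ y and verify: 30² + 41² = 900 + 1681 = 2581 = n. ✓

n = 2581 = 30² + 41² (one valid representation with x ≤ y).


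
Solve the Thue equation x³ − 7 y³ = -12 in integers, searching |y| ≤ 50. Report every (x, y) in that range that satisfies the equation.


The equation is x³ - 7y³ = -12. For fixed y, x³ = 7·y³ − 12, so a solution requires the RHS to be a perfect cube.
Strategy: iterate y from -50 to 50, compute RHS = 7·y³ − 12, and check whether it is a (positive or negative) perfect cube.
Check small values of y:
  y = 0: RHS = -12 is not a perfect cube.
  y = 1: RHS = -5 is not a perfect cube.
  y = -1: RHS = -19 is not a perfect cube.
  y = 2: RHS = 44 is not a perfect cube.
  y = -2: RHS = -68 is not a perfect cube.
  y = 3: RHS = 177 is not a perfect cube.
  y = -3: RHS = -201 is not a perfect cube.
Continuing the search up to |y| = 50 finds no solutions either.
No (x, y) in the scanned range satisfies the equation.

No integer solutions with |y| ≤ 50.


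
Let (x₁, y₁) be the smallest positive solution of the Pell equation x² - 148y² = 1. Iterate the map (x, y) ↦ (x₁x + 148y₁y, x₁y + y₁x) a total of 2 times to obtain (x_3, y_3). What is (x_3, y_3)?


Step 1: Find the fundamental solution (x₁, y₁) of x² - 148y² = 1.
  Expand √148 as a continued fraction. a₀ = ⌊√148⌋ = 12; iterate m_{k+1} = d_k·a_k − m_k, d_{k+1} = (148 − m_{k+1}²)/d_k, a_{k+1} = ⌊(a₀ + m_{k+1})/d_{k+1}⌋ (starting m₀ = 0, d₀ = 1), with convergents p_k = a_k·p_{k-1} + p_{k-2}, q_k = a_k·q_{k-1} + q_{k-2} (p₋₁ = 1, q₋₁ = 0):
  k = 0: a₀ = 12; p₀/q₀ = 12/1; p₀² − 148·q₀² = 144 − 148 = -4.
  k = 1: m = 12, d = 4, a = ⌊(12 + 12)/4⌋ = 6; p/q = (6·12 + 1)/(6·1 + 0) = 73/6; p² − 148·q² = 5329 − 5328 = 1.
  The first convergent with p² − 148·q² = 1 gives the fundamental solution (x₁, y₁) = (73, 6).
Step 2: Apply the recurrence (x_{n+1}, y_{n+1}) = (x₁x_n + 148y₁y_n, x₁y_n + y₁x_n) repeatedly.
  From (x_1, y_1) = (73, 6): x_2 = 73·73 + 148·6·6 = 10657; y_2 = 73·6 + 6·73 = 876.
  From (x_2, y_2) = (10657, 876): x_3 = 73·10657 + 148·6·876 = 1555849; y_3 = 73·876 + 6·10657 = 127890.
Step 3: Verify x_3² - 148·y_3² = 2420666110801 - 2420666110800 = 1 (should be 1). ✓

(x_1, y_1) = (73, 6); (x_3, y_3) = (1555849, 127890).


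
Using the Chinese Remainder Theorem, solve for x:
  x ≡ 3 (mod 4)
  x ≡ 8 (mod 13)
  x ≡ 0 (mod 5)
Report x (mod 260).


Moduli 4, 13, 5 are pairwise coprime; by CRT there is a unique solution modulo M = 4 · 13 · 5 = 260.
Solve pairwise, accumulating the modulus:
  Start with x ≡ 3 (mod 4).
  Combine with x ≡ 8 (mod 13): since gcd(4, 13) = 1, we get a unique residue mod 52.
    Write x = 3 + 4·t and substitute into x ≡ 8 (mod 13): 4·t ≡ 8 − 3 = 5 (mod 13).
    The inverse of 4 mod 13 is 10 (since 4·10 = 40 = 3·13 + 1), so t ≡ 10·5 = 50 ≡ 11 (mod 13).
    Then x = 3 + 4·11 = 47, valid modulo lcm(4, 13) = 52: x ≡ 47 (mod 52).
  Combine with x ≡ 0 (mod 5): since gcd(52, 5) = 1, we get a unique residue mod 260.
    Write x = 47 + 52·t and substitute into x ≡ 0 (mod 5): 52·t ≡ 0 − 47 = -47 (mod 5).
    Reduce coefficients mod 5: 2·t ≡ 3 (mod 5).
    The inverse of 2 mod 5 is 3 (since 2·3 = 6 = 1·5 + 1), so t ≡ 3·3 = 9 ≡ 4 (mod 5).
    Then x = 47 + 52·4 = 255, valid modulo lcm(52, 5) = 260: x ≡ 255 (mod 260).
Verify: 255 mod 4 = 3 ✓, 255 mod 13 = 8 ✓, 255 mod 5 = 0 ✓.

x ≡ 255 (mod 260).
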